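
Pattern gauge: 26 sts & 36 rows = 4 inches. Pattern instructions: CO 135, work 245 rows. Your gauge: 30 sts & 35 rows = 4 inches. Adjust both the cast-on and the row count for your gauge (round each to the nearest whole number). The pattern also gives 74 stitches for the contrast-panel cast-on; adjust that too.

Cast on 156 stitches; work 238 rows; contrast-panel cast-on 85 stitches.

Stitches: 135 × 30/26 = 155.77 → 156.
Rows: 245 × 35/36 = 238.19 → 238.
contrast-panel cast-on: 74 × 30/26 = 85.38 → 85.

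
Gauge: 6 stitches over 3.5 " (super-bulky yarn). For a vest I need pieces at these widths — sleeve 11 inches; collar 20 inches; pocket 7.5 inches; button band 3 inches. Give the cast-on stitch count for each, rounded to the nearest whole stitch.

sleeve 19; collar 34; pocket 13; button band 5.

Rate = 6/3.5 = 1.714 sts per in.
sleeve: 11 × 1.714 = 18.86 → 19.
collar: 20 × 1.714 = 34.29 → 34.
pocket: 7.5 × 1.714 = 12.86 → 13.
button band: 3 × 1.714 = 5.14 → 5.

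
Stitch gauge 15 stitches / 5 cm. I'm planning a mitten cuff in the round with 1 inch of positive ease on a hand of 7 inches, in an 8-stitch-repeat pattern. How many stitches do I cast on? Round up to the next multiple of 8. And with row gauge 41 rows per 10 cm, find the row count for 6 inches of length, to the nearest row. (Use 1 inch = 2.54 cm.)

Cast on 64 stitches; work 62 rows.

Finished = 7 + 1 = 8 inches.
8 inches × 2.54 = 20.32 cm.
15/5 = 3 sts per cm; 20.32 × 3 = 60.96 sts.
Next multiple of 8 → 64.
6 inches = 15.24 cm; × 4.1 = 62.48 → 62 rows.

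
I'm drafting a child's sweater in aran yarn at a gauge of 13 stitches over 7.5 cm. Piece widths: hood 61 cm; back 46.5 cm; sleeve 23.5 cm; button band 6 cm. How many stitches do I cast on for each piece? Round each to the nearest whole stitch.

hood 106; back 81; sleeve 41; button band 10.

Rate = 13/7.5 = 1.733 sts per cm.
hood: 61 × 1.733 = 105.73 → 106.
back: 46.5 × 1.733 = 80.60 → 81.
sleeve: 23.5 × 1.733 = 40.73 → 41.
button band: 6 × 1.733 = 10.40 → 10.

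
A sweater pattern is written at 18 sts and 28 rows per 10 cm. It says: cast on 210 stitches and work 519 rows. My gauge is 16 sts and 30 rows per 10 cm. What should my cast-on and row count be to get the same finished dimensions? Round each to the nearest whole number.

Stitches: 210 × 16/18 = 186.67 → 187.
Rows: 519 × 30/28 = 556.07 → 556.

Cast on 187 stitches; work 556 rows.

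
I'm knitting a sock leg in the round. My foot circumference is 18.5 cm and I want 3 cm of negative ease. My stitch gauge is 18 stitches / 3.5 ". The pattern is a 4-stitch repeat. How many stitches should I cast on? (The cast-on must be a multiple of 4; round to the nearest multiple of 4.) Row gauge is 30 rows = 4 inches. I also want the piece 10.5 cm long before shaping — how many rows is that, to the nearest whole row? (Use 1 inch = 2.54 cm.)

Cast on 32 stitches; work 31 rows.

Finished = 18.5 − 3 = 15.5 cm.
15.5 cm × 1/2.54 = 6.10 inches.
18/3.5 = 5.143 sts per in; 6.10 × 5.143 = 31.38 sts.
Nearest multiple of 4 → 32.
10.5 cm = 4.13 inches; × 7.5 = 31.00 → 31 rows.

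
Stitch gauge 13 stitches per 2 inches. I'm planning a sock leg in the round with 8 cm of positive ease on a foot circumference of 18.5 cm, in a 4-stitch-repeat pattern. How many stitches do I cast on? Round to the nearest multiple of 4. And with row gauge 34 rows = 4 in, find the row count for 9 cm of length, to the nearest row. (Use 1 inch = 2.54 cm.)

Finished = 18.5 + 8 = 26.5 cm.
26.5 cm × 1/2.54 = 10.43 inches.
13/2 = 6.5 sts per in; 10.43 × 6.5 = 67.81 sts.
Nearest multiple of 4 → 68.
9 cm = 3.54 inches; × 8.5 = 30.12 → 30 rows.

Cast on 68 stitches; work 30 rows.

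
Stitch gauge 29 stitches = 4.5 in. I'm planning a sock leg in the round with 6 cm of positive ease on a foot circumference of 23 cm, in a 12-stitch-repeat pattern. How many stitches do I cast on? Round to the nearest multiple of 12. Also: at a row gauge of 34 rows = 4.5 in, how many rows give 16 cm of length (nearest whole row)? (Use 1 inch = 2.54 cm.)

Cast on 72 stitches; work 48 rows.

Finished = 23 + 6 = 29 cm.
29 cm × 1/2.54 = 11.42 inches.
29/4.5 = 6.444 sts per in; 11.42 × 6.444 = 73.58 sts.
Nearest multiple of 12 → 72.
16 cm = 6.30 inches; × 7.556 = 47.59 → 48 rows.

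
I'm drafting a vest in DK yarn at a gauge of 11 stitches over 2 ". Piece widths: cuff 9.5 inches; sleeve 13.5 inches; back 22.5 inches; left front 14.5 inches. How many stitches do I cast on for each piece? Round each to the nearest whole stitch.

cuff 52; sleeve 74; back 124; left front 80.

Rate = 11/2 = 5.5 sts per in.
cuff: 9.5 × 5.5 = 52.25 → 52.
sleeve: 13.5 × 5.5 = 74.25 → 74.
back: 22.5 × 5.5 = 123.75 → 124.
left front: 14.5 × 5.5 = 79.75 → 80.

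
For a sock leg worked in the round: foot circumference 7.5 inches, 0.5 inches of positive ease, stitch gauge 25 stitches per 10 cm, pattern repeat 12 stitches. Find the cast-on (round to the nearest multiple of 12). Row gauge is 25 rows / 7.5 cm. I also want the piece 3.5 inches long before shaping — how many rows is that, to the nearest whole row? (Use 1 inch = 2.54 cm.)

Finished = 7.5 + 0.5 = 8 inches.
8 inches × 2.54 = 20.32 cm.
25/10 = 2.5 sts per cm; 20.32 × 2.5 = 50.80 sts.
Nearest multiple of 12 → 48.
3.5 inches = 8.89 cm; × 3.333 = 29.63 → 30 rows.

Cast on 48 stitches; work 30 rows.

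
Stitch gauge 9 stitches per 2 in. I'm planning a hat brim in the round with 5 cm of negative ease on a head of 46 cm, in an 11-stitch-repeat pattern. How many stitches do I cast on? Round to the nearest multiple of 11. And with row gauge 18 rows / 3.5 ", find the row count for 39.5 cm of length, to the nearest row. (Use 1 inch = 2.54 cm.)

Cast on 77 stitches; work 80 rows.

Finished = 46 − 5 = 41 cm.
41 cm × 1/2.54 = 16.14 inches.
9/2 = 4.5 sts per in; 16.14 × 4.5 = 72.64 sts.
Nearest multiple of 11 → 77.
39.5 cm = 15.55 inches; × 5.143 = 79.98 → 80 rows.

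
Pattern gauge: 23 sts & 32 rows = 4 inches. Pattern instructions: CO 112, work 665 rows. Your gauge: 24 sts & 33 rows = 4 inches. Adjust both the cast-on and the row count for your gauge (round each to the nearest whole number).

Stitches: 112 × 24/23 = 116.87 → 117.
Rows: 665 × 33/32 = 685.78 → 686.

Cast on 117 stitches; work 686 rows.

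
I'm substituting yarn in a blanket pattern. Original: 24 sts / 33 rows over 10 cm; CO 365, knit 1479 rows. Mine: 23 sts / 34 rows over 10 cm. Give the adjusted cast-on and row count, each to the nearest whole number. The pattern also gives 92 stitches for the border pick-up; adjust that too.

Cast on 350 stitches; work 1524 rows; border pick-up 88 stitches.

Stitches: 365 × 23/24 = 349.79 → 350.
Rows: 1479 × 34/33 = 1523.82 → 1524.
border pick-up: 92 × 23/24 = 88.17 → 88.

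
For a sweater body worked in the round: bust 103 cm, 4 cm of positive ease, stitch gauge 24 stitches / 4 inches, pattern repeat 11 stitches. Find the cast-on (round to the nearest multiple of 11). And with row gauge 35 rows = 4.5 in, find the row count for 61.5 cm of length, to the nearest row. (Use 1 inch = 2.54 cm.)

Cast on 253 stitches; work 188 rows.

Finished = 103 + 4 = 107 cm.
107 cm × 1/2.54 = 42.13 inches.
24/4 = 6 sts per in; 42.13 × 6 = 252.76 sts.
Nearest multiple of 11 → 253.
61.5 cm = 24.21 inches; × 7.778 = 188.32 → 188 rows.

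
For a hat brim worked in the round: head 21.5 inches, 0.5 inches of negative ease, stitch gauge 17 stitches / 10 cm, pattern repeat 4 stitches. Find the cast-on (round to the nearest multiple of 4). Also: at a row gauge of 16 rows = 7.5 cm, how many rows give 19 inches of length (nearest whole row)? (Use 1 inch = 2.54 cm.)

Finished = 21.5 − 0.5 = 21 inches.
21 inches × 2.54 = 53.34 cm.
17/10 = 1.7 sts per cm; 53.34 × 1.7 = 90.68 sts.
Nearest multiple of 4 → 92.
19 inches = 48.26 cm; × 2.133 = 102.95 → 103 rows.

Cast on 92 stitches; work 103 rows.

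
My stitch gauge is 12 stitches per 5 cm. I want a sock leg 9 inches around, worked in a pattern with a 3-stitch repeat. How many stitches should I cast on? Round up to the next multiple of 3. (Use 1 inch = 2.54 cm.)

9 in = 9 × 2.54 = 22.86 cm.
12 / 5 = 2.4 sts/cm.
22.86 × 2.4 = 54.86 sts.
→ 57.

CO 57 sts.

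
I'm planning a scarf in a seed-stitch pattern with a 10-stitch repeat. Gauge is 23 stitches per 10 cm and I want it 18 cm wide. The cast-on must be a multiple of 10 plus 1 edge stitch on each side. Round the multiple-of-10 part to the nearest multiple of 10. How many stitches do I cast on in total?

CO 42 sts.

23 / 10 = 2.3 sts per cm.
18 × 2.3 = 41.40 sts.
Less 2 edge sts → 39.40 for the repeat.
Nearest multiple of 10: 40.
Add back 2 edge sts → 42.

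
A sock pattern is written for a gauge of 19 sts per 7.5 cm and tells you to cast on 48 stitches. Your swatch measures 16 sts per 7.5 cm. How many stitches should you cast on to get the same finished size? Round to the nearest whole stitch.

Scale factor = 16 / 19 = 0.842.
48 × 16 / 19 = 40.42 sts.
→ 40 sts.

Cast on 40 stitches.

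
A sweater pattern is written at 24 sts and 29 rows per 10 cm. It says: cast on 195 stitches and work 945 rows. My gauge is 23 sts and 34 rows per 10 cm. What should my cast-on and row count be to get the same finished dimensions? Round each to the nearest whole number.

Cast on 187 stitches; work 1108 rows.

Stitches: 195 × 23/24 = 186.88 → 187.
Rows: 945 × 34/29 = 1107.93 → 1108.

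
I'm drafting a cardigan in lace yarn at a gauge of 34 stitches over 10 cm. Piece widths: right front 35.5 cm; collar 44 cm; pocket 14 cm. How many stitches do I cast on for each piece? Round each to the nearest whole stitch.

right front 121; collar 150; pocket 48.

Rate = 34/10 = 3.4 sts per cm.
right front: 35.5 × 3.4 = 120.70 → 121.
collar: 44 × 3.4 = 149.60 → 150.
pocket: 14 × 3.4 = 47.60 → 48.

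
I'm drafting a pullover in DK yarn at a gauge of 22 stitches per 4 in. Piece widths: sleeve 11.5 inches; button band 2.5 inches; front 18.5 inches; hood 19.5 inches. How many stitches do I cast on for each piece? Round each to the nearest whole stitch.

Rate = 22/4 = 5.5 sts per in.
sleeve: 11.5 × 5.5 = 63.25 → 63.
button band: 2.5 × 5.5 = 13.75 → 14.
front: 18.5 × 5.5 = 101.75 → 102.
hood: 19.5 × 5.5 = 107.25 → 107.

sleeve 63; button band 14; front 102; hood 107.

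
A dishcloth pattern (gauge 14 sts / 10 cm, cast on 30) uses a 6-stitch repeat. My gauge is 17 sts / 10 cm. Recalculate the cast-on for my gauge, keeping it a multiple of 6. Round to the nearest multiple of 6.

Cast on 36 stitches.

30 × 17 / 14 = 36.43.
Nearest multiple of 6: 36.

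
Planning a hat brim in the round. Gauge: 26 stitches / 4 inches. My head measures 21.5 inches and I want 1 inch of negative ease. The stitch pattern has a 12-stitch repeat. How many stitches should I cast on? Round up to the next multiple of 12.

Finished = 21.5 − 1 = 20.5 inches.
26 / 4 = 6.5 sts/in.
20.5 × 6.5 = 133.25 sts.
Next multiple of 12: 144.

144 stitches.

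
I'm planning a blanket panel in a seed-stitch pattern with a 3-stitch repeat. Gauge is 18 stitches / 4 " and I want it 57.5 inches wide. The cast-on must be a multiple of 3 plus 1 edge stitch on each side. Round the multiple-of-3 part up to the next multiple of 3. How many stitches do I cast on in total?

Cast on 260 stitches.

18 / 4 = 4.5 sts per inch.
57.5 × 4.5 = 258.75 sts.
Less 2 edge sts → 256.75 for the repeat.
Next multiple of 3: 258.
Add back 2 edge sts → 260.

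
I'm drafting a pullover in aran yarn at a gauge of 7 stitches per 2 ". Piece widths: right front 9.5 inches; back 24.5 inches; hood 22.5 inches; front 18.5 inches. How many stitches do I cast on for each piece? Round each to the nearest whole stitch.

right front 33; back 86; hood 79; front 65.

Rate = 7/2 = 3.5 sts per in.
right front: 9.5 × 3.5 = 33.25 → 33.
back: 24.5 × 3.5 = 85.75 → 86.
hood: 22.5 × 3.5 = 78.75 → 79.
front: 18.5 × 3.5 = 64.75 → 65.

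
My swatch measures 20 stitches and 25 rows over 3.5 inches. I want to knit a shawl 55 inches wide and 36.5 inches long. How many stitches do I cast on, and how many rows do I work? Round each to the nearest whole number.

Cast on 314 stitches and work 261 rows.

Stitch gauge = 20/3.5 = 5.714 sts/in; 55 × 5.714 = 314.29 → 314 sts.
Row gauge = 25/3.5 = 7.143 rows/in; 36.5 × 7.143 = 260.71 → 261 rows.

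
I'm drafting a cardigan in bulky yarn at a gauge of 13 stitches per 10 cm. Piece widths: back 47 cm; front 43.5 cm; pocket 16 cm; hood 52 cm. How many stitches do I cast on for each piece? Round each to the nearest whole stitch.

Rate = 13/10 = 1.3 sts per cm.
back: 47 × 1.3 = 61.10 → 61.
front: 43.5 × 1.3 = 56.55 → 57.
pocket: 16 × 1.3 = 20.80 → 21.
hood: 52 × 1.3 = 67.60 → 68.

back 61; front 57; pocket 21; hood 68.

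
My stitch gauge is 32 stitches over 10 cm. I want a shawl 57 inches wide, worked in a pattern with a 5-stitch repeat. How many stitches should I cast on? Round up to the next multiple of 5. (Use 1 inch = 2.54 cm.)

465 stitches.

57 in = 57 × 2.54 = 144.78 cm.
32 / 10 = 3.2 sts/cm.
144.78 × 3.2 = 463.30 sts.
→ 465.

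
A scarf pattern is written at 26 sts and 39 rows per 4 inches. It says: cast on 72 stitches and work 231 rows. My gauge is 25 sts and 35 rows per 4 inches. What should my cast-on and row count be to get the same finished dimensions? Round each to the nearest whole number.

Cast on 69 stitches; work 207 rows.

Stitches: 72 × 25/26 = 69.23 → 69.
Rows: 231 × 35/39 = 207.31 → 207.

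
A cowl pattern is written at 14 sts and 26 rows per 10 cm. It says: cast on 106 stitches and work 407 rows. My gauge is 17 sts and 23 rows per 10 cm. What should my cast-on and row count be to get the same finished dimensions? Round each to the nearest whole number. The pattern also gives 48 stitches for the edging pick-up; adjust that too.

Stitches: 106 × 17/14 = 128.71 → 129.
Rows: 407 × 23/26 = 360.04 → 360.
edging pick-up: 48 × 17/14 = 58.29 → 58.

Cast on 129 stitches; work 360 rows; edging pick-up 58 stitches.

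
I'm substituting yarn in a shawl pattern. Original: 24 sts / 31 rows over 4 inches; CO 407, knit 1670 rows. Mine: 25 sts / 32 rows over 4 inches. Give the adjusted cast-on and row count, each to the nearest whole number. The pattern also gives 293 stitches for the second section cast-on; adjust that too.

Stitches: 407 × 25/24 = 423.96 → 424.
Rows: 1670 × 32/31 = 1723.87 → 1724.
second section cast-on: 293 × 25/24 = 305.21 → 305.

Cast on 424 stitches; work 1724 rows; second section cast-on 305 stitches.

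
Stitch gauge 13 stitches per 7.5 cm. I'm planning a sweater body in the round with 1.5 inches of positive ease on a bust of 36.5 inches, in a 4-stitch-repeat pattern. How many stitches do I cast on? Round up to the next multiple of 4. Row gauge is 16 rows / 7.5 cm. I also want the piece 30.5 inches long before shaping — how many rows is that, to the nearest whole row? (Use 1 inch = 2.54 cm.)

Finished = 36.5 + 1.5 = 38 inches.
38 inches × 2.54 = 96.52 cm.
13/7.5 = 1.733 sts per cm; 96.52 × 1.733 = 167.30 sts.
Next multiple of 4 → 168.
30.5 inches = 77.47 cm; × 2.133 = 165.27 → 165 rows.

Cast on 168 stitches; work 165 rows.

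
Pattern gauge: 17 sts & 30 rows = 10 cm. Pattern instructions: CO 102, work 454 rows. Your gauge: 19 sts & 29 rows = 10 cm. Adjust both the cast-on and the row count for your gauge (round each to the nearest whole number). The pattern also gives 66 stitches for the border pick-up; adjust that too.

Cast on 114 stitches; work 439 rows; border pick-up 74 stitches.

Stitches: 102 × 19/17 = 114.00 → 114.
Rows: 454 × 29/30 = 438.87 → 439.
border pick-up: 66 × 19/17 = 73.76 → 74.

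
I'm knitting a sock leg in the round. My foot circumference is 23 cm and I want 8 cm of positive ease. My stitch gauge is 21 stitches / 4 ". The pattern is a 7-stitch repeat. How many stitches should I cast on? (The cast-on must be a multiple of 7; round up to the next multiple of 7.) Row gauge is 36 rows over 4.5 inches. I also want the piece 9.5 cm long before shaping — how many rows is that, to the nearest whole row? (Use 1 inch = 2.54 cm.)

Cast on 70 stitches; work 30 rows.

Finished = 23 + 8 = 31 cm.
31 cm × 1/2.54 = 12.20 inches.
21/4 = 5.25 sts per in; 12.20 × 5.25 = 64.07 sts.
Next multiple of 7 → 70.
9.5 cm = 3.74 inches; × 8 = 29.92 → 30 rows.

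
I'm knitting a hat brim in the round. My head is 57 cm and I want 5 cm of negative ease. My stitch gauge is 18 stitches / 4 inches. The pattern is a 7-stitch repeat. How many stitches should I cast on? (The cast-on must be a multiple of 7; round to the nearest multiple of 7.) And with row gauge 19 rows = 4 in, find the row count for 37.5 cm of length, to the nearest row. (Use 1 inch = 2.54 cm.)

Finished = 57 − 5 = 52 cm.
52 cm × 1/2.54 = 20.47 inches.
18/4 = 4.5 sts per in; 20.47 × 4.5 = 92.13 sts.
Nearest multiple of 7 → 91.
37.5 cm = 14.76 inches; × 4.75 = 70.13 → 70 rows.

Cast on 91 stitches; work 70 rows.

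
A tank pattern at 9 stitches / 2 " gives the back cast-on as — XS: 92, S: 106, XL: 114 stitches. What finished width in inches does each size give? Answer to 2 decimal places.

XS 20.44 inches; S 23.56 inches; XL 25.33 inches.

9/2 = 4.5 sts per in.
XS: 92 / 4.5 = 20.444 → 20.44 in.
S: 106 / 4.5 = 23.556 → 23.56 in.
XL: 114 / 4.5 = 25.333 → 25.33 in.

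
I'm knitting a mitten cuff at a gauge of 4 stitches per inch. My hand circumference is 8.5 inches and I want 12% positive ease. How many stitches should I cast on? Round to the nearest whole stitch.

Cast on 38 stitches.

Finished = 8.5 × 1.12 = 9.52 in.
4 / 1 = 4 sts per inch.
9.52 × 4 = 38.08 sts.
→ 38 sts.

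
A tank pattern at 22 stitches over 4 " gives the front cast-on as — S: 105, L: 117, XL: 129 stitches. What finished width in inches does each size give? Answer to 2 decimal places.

S 19.09 inches; L 21.27 inches; XL 23.45 inches.

22/4 = 5.5 sts per in.
S: 105 / 5.5 = 19.091 → 19.09 in.
L: 117 / 5.5 = 21.273 → 21.27 in.
XL: 129 / 5.5 = 23.455 → 23.45 in.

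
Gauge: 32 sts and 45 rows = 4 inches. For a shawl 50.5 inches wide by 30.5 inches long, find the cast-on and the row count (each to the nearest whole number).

Cast on 404 stitches and work 343 rows.

Stitch gauge = 32/4 = 8 sts/in; 50.5 × 8 = 404.00 → 404 sts.
Row gauge = 45/4 = 11.25 rows/in; 30.5 × 11.25 = 343.12 → 343 rows.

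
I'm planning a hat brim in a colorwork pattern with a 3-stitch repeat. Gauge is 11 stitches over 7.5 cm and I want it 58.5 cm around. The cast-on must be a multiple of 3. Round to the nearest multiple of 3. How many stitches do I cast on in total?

11 / 7.5 = 1.467 sts per cm.
58.5 × 1.467 = 85.80 sts.
Nearest multiple of 3: 87.

Cast on 87 stitches.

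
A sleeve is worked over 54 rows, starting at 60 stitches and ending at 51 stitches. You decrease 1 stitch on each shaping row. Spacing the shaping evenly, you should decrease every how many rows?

Stitches to remove: |51 − 60| = 9.
Shaping rows needed: 9 / 1 = 9.
54 rows / 9 = every 6 rows.

Decrease every 6th row.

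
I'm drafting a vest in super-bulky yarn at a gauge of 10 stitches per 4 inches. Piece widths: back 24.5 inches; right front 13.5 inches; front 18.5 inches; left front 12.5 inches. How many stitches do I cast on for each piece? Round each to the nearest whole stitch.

back 61; right front 34; front 46; left front 31.

Rate = 10/4 = 2.5 sts per in.
back: 24.5 × 2.5 = 61.25 → 61.
right front: 13.5 × 2.5 = 33.75 → 34.
front: 18.5 × 2.5 = 46.25 → 46.
left front: 12.5 × 2.5 = 31.25 → 31.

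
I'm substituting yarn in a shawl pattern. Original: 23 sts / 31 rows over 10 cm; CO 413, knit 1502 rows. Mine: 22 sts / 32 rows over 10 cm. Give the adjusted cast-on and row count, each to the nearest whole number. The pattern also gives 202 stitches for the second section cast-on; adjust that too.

Stitches: 413 × 22/23 = 395.04 → 395.
Rows: 1502 × 32/31 = 1550.45 → 1550.
second section cast-on: 202 × 22/23 = 193.22 → 193.

Cast on 395 stitches; work 1550 rows; second section cast-on 193 stitches.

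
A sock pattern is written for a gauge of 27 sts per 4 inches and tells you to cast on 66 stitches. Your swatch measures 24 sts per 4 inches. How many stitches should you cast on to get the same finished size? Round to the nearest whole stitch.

59 stitches.

Scale factor = 24 / 27 = 0.889.
66 × 24 / 27 = 58.67 sts.
→ 59 sts.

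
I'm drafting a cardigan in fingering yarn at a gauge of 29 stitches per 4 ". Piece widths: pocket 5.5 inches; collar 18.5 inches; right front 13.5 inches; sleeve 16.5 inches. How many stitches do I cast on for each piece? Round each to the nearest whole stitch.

Rate = 29/4 = 7.25 sts per in.
pocket: 5.5 × 7.25 = 39.88 → 40.
collar: 18.5 × 7.25 = 134.12 → 134.
right front: 13.5 × 7.25 = 97.88 → 98.
sleeve: 16.5 × 7.25 = 119.62 → 120.

pocket 40; collar 134; right front 98; sleeve 120.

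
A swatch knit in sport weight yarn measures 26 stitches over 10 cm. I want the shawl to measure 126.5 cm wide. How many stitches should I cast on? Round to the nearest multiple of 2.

328 stitches.

26 stitches / 10 cm = 2.6 stitches per cm.
126.5 × 2.6 = 328.90 stitches.
Round to nearest multiple of 2 → 328.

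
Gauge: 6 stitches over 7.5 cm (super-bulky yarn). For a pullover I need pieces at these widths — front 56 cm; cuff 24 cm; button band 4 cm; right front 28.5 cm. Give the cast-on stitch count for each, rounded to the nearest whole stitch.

front 45; cuff 19; button band 3; right front 23.

Rate = 6/7.5 = 0.8 sts per cm.
front: 56 × 0.8 = 44.80 → 45.
cuff: 24 × 0.8 = 19.20 → 19.
button band: 4 × 0.8 = 3.20 → 3.
right front: 28.5 × 0.8 = 22.80 → 23.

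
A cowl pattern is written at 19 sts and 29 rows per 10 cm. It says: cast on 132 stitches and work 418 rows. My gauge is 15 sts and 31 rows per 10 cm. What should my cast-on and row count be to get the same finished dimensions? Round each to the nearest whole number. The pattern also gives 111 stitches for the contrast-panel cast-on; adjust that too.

Stitches: 132 × 15/19 = 104.21 → 104.
Rows: 418 × 31/29 = 446.83 → 447.
contrast-panel cast-on: 111 × 15/19 = 87.63 → 88.

Cast on 104 stitches; work 447 rows; contrast-panel cast-on 88 stitches.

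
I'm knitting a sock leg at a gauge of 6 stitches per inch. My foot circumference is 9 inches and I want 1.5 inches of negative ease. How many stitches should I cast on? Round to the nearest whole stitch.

CO 45 sts.

Finished = 9 − 1.5 = 7.5 in.
6 / 1 = 6 sts per inch.
7.50 × 6 = 45.00 sts.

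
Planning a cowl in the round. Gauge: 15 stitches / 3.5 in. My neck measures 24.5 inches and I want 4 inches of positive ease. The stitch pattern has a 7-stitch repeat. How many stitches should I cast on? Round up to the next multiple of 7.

Finished = 24.5 + 4 = 28.5 inches.
15 / 3.5 = 4.286 sts/in.
28.5 × 4.286 = 122.14 sts.
Next multiple of 7: 126.

CO 126 sts.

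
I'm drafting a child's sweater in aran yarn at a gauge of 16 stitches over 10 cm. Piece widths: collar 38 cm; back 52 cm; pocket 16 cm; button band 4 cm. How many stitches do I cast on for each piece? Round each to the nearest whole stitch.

collar 61; back 83; pocket 26; button band 6.

Rate = 16/10 = 1.6 sts per cm.
collar: 38 × 1.6 = 60.80 → 61.
back: 52 × 1.6 = 83.20 → 83.
pocket: 16 × 1.6 = 25.60 → 26.
button band: 4 × 1.6 = 6.40 → 6.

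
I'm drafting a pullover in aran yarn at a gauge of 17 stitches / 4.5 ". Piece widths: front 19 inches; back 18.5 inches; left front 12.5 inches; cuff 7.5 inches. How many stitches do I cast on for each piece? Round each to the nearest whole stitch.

Rate = 17/4.5 = 3.778 sts per in.
front: 19 × 3.778 = 71.78 → 72.
back: 18.5 × 3.778 = 69.89 → 70.
left front: 12.5 × 3.778 = 47.22 → 47.
cuff: 7.5 × 3.778 = 28.33 → 28.

front 72; back 70; left front 47; cuff 28.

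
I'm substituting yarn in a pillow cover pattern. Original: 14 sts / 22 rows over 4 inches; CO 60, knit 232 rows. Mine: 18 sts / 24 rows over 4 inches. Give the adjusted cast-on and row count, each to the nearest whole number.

Stitches: 60 × 18/14 = 77.14 → 77.
Rows: 232 × 24/22 = 253.09 → 253.

Cast on 77 stitches; work 253 rows.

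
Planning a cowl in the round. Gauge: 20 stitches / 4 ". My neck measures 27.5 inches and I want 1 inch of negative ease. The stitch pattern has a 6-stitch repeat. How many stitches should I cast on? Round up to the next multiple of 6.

138 stitches.

Finished = 27.5 − 1 = 26.5 inches.
20 / 4 = 5 sts/in.
26.5 × 5 = 132.50 sts.
Next multiple of 6: 138.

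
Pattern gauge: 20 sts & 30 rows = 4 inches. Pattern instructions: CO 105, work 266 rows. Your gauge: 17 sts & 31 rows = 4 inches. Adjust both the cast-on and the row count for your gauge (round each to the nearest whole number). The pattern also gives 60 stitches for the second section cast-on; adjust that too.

Stitches: 105 × 17/20 = 89.25 → 89.
Rows: 266 × 31/30 = 274.87 → 275.
second section cast-on: 60 × 17/20 = 51.00 → 51.

Cast on 89 stitches; work 275 rows; second section cast-on 51 stitches.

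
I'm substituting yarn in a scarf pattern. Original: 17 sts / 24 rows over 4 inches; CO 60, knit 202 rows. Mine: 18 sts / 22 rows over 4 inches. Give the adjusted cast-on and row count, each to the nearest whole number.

Stitches: 60 × 18/17 = 63.53 → 64.
Rows: 202 × 22/24 = 185.17 → 185.

Cast on 64 stitches; work 185 rows.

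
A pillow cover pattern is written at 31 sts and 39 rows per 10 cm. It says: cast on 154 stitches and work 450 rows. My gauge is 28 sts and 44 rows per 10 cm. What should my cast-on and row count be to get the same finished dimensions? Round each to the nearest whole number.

Stitches: 154 × 28/31 = 139.10 → 139.
Rows: 450 × 44/39 = 507.69 → 508.

Cast on 139 stitches; work 508 rows.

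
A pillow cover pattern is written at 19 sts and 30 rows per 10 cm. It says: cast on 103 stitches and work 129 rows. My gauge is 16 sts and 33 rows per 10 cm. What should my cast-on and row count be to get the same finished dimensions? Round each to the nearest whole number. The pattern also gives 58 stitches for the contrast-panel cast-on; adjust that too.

Stitches: 103 × 16/19 = 86.74 → 87.
Rows: 129 × 33/30 = 141.90 → 142.
contrast-panel cast-on: 58 × 16/19 = 48.84 → 49.

Cast on 87 stitches; work 142 rows; contrast-panel cast-on 49 stitches.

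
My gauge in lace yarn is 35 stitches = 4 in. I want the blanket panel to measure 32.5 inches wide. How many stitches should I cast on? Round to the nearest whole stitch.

284 stitches.

35 stitches / 4 in = 8.75 stitches per inch.
32.5 × 8.75 = 284.38 stitches.
Round to nearest → 284.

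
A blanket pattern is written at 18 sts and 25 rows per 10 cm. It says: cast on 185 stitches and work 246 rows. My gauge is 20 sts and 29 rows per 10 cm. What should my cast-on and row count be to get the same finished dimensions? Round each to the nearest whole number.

Stitches: 185 × 20/18 = 205.56 → 206.
Rows: 246 × 29/25 = 285.36 → 285.

Cast on 206 stitches; work 285 rows.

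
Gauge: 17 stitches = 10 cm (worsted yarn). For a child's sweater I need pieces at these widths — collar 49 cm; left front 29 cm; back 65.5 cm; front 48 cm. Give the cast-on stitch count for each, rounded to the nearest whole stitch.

Rate = 17/10 = 1.7 sts per cm.
collar: 49 × 1.7 = 83.30 → 83.
left front: 29 × 1.7 = 49.30 → 49.
back: 65.5 × 1.7 = 111.35 → 111.
front: 48 × 1.7 = 81.60 → 82.

collar 83; left front 49; back 111; front 82.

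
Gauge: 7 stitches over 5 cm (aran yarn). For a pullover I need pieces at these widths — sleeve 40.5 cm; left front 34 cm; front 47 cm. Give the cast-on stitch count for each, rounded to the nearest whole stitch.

sleeve 57; left front 48; front 66.

Rate = 7/5 = 1.4 sts per cm.
sleeve: 40.5 × 1.4 = 56.70 → 57.
left front: 34 × 1.4 = 47.60 → 48.
front: 47 × 1.4 = 65.80 → 66.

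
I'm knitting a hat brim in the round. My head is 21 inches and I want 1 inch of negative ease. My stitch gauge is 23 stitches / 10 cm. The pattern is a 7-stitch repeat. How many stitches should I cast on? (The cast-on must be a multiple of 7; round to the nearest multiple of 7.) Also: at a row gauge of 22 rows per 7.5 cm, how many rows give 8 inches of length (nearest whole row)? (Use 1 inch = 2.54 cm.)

Cast on 119 stitches; work 60 rows.

Finished = 21 − 1 = 20 inches.
20 inches × 2.54 = 50.80 cm.
23/10 = 2.3 sts per cm; 50.80 × 2.3 = 116.84 sts.
Nearest multiple of 7 → 119.
8 inches = 20.32 cm; × 2.933 = 59.61 → 60 rows.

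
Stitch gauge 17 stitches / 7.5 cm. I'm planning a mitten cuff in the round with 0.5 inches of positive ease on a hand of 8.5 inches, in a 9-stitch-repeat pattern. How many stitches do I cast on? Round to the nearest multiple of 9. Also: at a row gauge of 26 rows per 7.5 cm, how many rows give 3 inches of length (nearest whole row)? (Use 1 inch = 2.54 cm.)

Cast on 54 stitches; work 26 rows.

Finished = 8.5 + 0.5 = 9 inches.
9 inches × 2.54 = 22.86 cm.
17/7.5 = 2.267 sts per cm; 22.86 × 2.267 = 51.82 sts.
Nearest multiple of 9 → 54.
3 inches = 7.62 cm; × 3.467 = 26.42 → 26 rows.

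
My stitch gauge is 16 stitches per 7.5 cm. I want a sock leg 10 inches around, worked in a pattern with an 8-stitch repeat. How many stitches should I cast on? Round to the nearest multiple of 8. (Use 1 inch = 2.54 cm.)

Cast on 56 stitches.

10 in = 10 × 2.54 = 25.40 cm.
16 / 7.5 = 2.133 sts/cm.
25.40 × 2.133 = 54.19 sts.
→ 56.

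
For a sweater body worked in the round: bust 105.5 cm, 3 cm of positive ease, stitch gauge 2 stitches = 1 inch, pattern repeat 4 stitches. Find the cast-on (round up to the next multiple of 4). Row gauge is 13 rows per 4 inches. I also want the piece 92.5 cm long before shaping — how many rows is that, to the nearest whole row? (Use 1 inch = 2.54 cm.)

Finished = 105.5 + 3 = 108.5 cm.
108.5 cm × 1/2.54 = 42.72 inches.
2/1 = 2 sts per in; 42.72 × 2 = 85.43 sts.
Next multiple of 4 → 88.
92.5 cm = 36.42 inches; × 3.25 = 118.36 → 118 rows.

Cast on 88 stitches; work 118 rows.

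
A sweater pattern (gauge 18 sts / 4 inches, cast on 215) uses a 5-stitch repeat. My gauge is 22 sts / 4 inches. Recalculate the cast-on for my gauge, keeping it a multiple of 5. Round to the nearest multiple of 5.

Cast on 265 stitches.

215 × 22 / 18 = 262.78.
Nearest multiple of 5: 265.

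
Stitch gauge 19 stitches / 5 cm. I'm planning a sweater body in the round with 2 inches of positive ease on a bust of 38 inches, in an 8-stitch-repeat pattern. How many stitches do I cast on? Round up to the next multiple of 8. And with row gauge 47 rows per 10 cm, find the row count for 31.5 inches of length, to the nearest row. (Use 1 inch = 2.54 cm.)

Finished = 38 + 2 = 40 inches.
40 inches × 2.54 = 101.60 cm.
19/5 = 3.8 sts per cm; 101.60 × 3.8 = 386.08 sts.
Next multiple of 8 → 392.
31.5 inches = 80.01 cm; × 4.7 = 376.05 → 376 rows.

Cast on 392 stitches; work 376 rows.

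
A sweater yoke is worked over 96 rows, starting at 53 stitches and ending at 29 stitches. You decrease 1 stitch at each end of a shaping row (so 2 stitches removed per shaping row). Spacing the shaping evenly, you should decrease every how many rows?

Stitches to remove: |29 − 53| = 24.
Shaping rows needed: 24 / 2 = 12.
96 rows / 12 = every 8 rows.

Decrease every 8th row.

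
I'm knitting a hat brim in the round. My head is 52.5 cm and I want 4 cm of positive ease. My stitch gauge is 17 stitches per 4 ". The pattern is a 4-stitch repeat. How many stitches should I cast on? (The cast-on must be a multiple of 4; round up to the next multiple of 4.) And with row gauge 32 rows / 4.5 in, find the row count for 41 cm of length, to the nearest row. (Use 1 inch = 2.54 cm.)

Finished = 52.5 + 4 = 56.5 cm.
56.5 cm × 1/2.54 = 22.24 inches.
17/4 = 4.25 sts per in; 22.24 × 4.25 = 94.54 sts.
Next multiple of 4 → 96.
41 cm = 16.14 inches; × 7.111 = 114.79 → 115 rows.

Cast on 96 stitches; work 115 rows.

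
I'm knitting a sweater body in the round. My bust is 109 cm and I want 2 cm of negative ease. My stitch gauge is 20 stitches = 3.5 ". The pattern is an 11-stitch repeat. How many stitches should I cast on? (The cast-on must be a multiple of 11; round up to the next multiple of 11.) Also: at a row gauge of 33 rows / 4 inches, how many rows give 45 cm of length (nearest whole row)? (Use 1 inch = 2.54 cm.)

Cast on 242 stitches; work 146 rows.

Finished = 109 − 2 = 107 cm.
107 cm × 1/2.54 = 42.13 inches.
20/3.5 = 5.714 sts per in; 42.13 × 5.714 = 240.72 sts.
Next multiple of 11 → 242.
45 cm = 17.72 inches; × 8.25 = 146.16 → 146 rows.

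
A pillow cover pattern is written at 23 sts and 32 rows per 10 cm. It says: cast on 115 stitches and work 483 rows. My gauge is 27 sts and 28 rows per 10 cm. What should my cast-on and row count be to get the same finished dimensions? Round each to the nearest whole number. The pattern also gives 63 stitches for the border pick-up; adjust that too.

Stitches: 115 × 27/23 = 135.00 → 135.
Rows: 483 × 28/32 = 422.62 → 423.
border pick-up: 63 × 27/23 = 73.96 → 74.

Cast on 135 stitches; work 423 rows; border pick-up 74 stitches.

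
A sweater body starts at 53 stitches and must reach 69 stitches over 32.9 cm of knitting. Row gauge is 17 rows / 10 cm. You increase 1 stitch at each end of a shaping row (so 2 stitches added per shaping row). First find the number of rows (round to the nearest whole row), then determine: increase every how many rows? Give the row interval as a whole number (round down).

Rows = 32.9 × 1.7 = 55.9 → 56 rows.
Stitches to add: 16 → 8 shaping rows (at 2 st each).
56 / 8 = 7.00 → every 7 rows.

Increase every 7th row.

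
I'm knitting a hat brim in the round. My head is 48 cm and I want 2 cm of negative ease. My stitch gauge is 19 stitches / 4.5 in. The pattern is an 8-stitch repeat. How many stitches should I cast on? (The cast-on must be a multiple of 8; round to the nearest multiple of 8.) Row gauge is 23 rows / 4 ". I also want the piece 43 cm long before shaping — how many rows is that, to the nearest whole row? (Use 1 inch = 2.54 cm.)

Cast on 80 stitches; work 97 rows.

Finished = 48 − 2 = 46 cm.
46 cm × 1/2.54 = 18.11 inches.
19/4.5 = 4.222 sts per in; 18.11 × 4.222 = 76.47 sts.
Nearest multiple of 8 → 80.
43 cm = 16.93 inches; × 5.75 = 97.34 → 97 rows.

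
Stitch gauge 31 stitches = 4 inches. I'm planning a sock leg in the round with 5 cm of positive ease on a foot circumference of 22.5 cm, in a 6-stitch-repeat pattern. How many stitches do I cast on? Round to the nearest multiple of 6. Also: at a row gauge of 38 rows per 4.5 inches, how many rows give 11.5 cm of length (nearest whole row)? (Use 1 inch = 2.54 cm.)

Finished = 22.5 + 5 = 27.5 cm.
27.5 cm × 1/2.54 = 10.83 inches.
31/4 = 7.75 sts per in; 10.83 × 7.75 = 83.91 sts.
Nearest multiple of 6 → 84.
11.5 cm = 4.53 inches; × 8.444 = 38.23 → 38 rows.

Cast on 84 stitches; work 38 rows.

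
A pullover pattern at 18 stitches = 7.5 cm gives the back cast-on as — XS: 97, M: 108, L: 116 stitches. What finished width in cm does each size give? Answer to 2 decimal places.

XS 40.42 cm; M 45.00 cm; L 48.33 cm.

18/7.5 = 2.4 sts per cm.
XS: 97 / 2.4 = 40.417 → 40.42 cm.
M: 108 / 2.4 = 45.000 → 45.00 cm.
L: 116 / 2.4 = 48.333 → 48.33 cm.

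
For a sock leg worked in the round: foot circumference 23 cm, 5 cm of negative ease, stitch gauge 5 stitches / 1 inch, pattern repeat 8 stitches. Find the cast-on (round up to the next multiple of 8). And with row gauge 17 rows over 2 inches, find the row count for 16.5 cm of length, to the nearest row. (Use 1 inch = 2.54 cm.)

Finished = 23 − 5 = 18 cm.
18 cm × 1/2.54 = 7.09 inches.
5/1 = 5 sts per in; 7.09 × 5 = 35.43 sts.
Next multiple of 8 → 40.
16.5 cm = 6.50 inches; × 8.5 = 55.22 → 55 rows.

Cast on 40 stitches; work 55 rows.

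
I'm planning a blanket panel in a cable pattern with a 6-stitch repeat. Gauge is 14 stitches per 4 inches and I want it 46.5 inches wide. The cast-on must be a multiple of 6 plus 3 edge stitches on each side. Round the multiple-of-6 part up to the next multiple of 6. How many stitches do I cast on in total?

168 stitches.

14 / 4 = 3.5 sts per inch.
46.5 × 3.5 = 162.75 sts.
Less 6 edge sts → 156.75 for the repeat.
Next multiple of 6: 162.
Add back 6 edge sts → 168.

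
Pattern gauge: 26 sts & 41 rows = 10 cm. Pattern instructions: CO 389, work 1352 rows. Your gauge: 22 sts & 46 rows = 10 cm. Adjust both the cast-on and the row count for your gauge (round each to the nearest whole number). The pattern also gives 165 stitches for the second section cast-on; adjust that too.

Stitches: 389 × 22/26 = 329.15 → 329.
Rows: 1352 × 46/41 = 1516.88 → 1517.
second section cast-on: 165 × 22/26 = 139.62 → 140.

Cast on 329 stitches; work 1517 rows; second section cast-on 140 stitches.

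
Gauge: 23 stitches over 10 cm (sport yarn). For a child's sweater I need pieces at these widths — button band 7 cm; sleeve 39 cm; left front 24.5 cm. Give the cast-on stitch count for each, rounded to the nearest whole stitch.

button band 16; sleeve 90; left front 56.

Rate = 23/10 = 2.3 sts per cm.
button band: 7 × 2.3 = 16.10 → 16.
sleeve: 39 × 2.3 = 89.70 → 90.
left front: 24.5 × 2.3 = 56.35 → 56.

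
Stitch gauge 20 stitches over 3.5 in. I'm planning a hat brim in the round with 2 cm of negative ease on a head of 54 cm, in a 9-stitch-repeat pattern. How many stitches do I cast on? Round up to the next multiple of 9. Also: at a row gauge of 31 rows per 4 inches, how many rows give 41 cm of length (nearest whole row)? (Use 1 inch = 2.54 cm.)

Finished = 54 − 2 = 52 cm.
52 cm × 1/2.54 = 20.47 inches.
20/3.5 = 5.714 sts per in; 20.47 × 5.714 = 116.99 sts.
Next multiple of 9 → 117.
41 cm = 16.14 inches; × 7.75 = 125.10 → 125 rows.

Cast on 117 stitches; work 125 rows.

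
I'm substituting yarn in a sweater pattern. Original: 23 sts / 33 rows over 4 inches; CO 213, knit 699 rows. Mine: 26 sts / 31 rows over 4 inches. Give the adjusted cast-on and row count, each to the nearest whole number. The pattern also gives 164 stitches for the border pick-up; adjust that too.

Cast on 241 stitches; work 657 rows; border pick-up 185 stitches.

Stitches: 213 × 26/23 = 240.78 → 241.
Rows: 699 × 31/33 = 656.64 → 657.
border pick-up: 164 × 26/23 = 185.39 → 185.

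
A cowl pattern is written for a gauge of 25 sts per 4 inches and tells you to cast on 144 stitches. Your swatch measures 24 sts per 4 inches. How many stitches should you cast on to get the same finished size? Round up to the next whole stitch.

Scale factor = 24 / 25 = 0.960.
144 × 24 / 25 = 138.24 sts.
→ 139 sts.

139 stitches.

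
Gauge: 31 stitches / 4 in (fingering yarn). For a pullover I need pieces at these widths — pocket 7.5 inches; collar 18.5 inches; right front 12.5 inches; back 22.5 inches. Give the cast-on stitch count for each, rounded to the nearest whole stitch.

pocket 58; collar 143; right front 97; back 174.

Rate = 31/4 = 7.75 sts per in.
pocket: 7.5 × 7.75 = 58.12 → 58.
collar: 18.5 × 7.75 = 143.38 → 143.
right front: 12.5 × 7.75 = 96.88 → 97.
back: 22.5 × 7.75 = 174.38 → 174.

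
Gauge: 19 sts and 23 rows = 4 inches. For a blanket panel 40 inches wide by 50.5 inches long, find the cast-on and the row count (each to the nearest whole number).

Stitch gauge = 19/4 = 4.75 sts/in; 40 × 4.75 = 190.00 → 190 sts.
Row gauge = 23/4 = 5.75 rows/in; 50.5 × 5.75 = 290.38 → 290 rows.

Cast on 190 stitches and work 290 rows.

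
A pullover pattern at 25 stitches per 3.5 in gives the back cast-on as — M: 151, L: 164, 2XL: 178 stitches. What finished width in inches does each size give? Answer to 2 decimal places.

M 21.14 inches; L 22.96 inches; 2XL 24.92 inches.

25/3.5 = 7.143 sts per in.
M: 151 / 7.143 = 21.140 → 21.14 in.
L: 164 / 7.143 = 22.960 → 22.96 in.
2XL: 178 / 7.143 = 24.920 → 24.92 in.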